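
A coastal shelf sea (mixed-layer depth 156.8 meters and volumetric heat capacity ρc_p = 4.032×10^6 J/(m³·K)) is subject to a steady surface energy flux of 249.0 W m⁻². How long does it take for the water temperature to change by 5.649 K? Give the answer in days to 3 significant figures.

166 days

Areal heat capacity C = ρc_p × D = 4.032×10^6 × 156.8 = 6.32×10^8 J m⁻² K⁻¹.
Time required: Δt = C ΔT / F = 6.32×10^8 × 5.649 / 249.0 = 1.43×10^7 s.
In days: 1.43×10^7 s / (86400 s/day) = 166 days.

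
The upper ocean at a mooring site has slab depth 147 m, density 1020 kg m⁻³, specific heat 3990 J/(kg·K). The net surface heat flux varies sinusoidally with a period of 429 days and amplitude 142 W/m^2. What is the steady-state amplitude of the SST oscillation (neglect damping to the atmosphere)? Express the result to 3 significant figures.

1.40 K

Areal heat capacity C = ρ c_p D = 1020 × 3990 × 147 = 5.98×10^8 J/(m^2 K).
Angular frequency ω = 2π / T = 2π / 3.71×10^7 s = 1.70×10^-7 s⁻¹.
Cω = 5.98×10^8 × 1.70×10^-7 = 101 W/(m²·K).
Amplitude A = F₀ / (Cω) = 142 / 101 = 1.40 K.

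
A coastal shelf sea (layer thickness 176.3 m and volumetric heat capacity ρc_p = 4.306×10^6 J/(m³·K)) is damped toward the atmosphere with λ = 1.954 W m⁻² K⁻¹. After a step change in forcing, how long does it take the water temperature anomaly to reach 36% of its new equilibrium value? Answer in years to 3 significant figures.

Areal heat capacity C = ρc_p × D = 4.306×10^6 × 176.3 = 7.59×10^8 J/(m²·K).
τ = C / λ = 7.59×10^8 / 1.954 = 3.89×10^8 s.
Fraction reached: 1 − e^(−t/τ) = 0.36 ⇒ t = −τ ln(1 − 0.36) = τ × 0.446.
t = 1.73×10^8 s = 5.49 years.

5.49 years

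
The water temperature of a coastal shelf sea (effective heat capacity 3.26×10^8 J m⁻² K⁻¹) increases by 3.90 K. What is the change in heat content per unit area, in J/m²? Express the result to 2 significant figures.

Areal heat capacity C = 3.26×10^8 J m⁻² K⁻¹ (given).
ΔQ = C ΔT = 3.26×10^8 × 3.90 = 1.27×10^9 J/m².

1.3×10^9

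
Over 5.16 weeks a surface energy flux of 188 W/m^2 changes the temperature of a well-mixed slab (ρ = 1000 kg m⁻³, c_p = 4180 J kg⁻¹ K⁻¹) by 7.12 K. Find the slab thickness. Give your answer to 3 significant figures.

19.7 m

Heat input Q = F Δt = 188 × 3.12×10^6 s = 5.87×10^8 J/m².
Required areal heat capacity C = Q / ΔT = 8.24×10^7 J/(m²·K).
Depth D = C / (ρ c_p) = 8.24×10^7 / (1000 × 4180) = 19.7 m.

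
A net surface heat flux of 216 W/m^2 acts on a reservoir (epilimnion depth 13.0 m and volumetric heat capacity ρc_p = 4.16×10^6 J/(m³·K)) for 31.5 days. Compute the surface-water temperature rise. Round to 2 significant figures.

Areal heat capacity C = ρc_p × D = 4.16×10^6 × 13.0 = 5.41×10^7 J/(m^2 K).
Net heat input Q = F Δt = 216 × (31.5 days × 86400 s/day) = 5.88×10^8 J/m².
ΔT = Q / C = 5.88×10^8 / 5.41×10^7 = 10.9 K.

11 K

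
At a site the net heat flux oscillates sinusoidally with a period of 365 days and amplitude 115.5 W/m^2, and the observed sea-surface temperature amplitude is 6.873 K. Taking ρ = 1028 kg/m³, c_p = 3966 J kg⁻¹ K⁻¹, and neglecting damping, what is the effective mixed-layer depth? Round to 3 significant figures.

20.7 m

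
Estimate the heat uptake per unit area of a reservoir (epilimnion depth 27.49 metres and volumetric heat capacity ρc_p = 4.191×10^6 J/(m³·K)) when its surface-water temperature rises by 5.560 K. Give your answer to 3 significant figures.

Areal heat capacity C = ρc_p × D = 4.191×10^6 × 27.49 = 1.15×10^8 J/(m²·K).
ΔQ = C ΔT = 1.15×10^8 × 5.560 = 6.41×10^8 J/m².

6.41×10^8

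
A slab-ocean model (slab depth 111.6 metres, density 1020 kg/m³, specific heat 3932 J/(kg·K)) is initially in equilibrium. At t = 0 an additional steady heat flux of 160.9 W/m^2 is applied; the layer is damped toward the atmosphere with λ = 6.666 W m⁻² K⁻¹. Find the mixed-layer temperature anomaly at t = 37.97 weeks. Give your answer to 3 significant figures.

Areal heat capacity C = ρ c_p D = 1020 × 3932 × 111.6 = 4.48×10^8 J m⁻² K⁻¹.
τ = C / λ = 4.48×10^8 / 6.666 = 6.71×10^7 s.
Equilibrium anomaly ΔT_eq = F / λ = 160.9 / 6.666 = 24.1 K.
t = 37.97 weeks = 2.30×10^7 s, so t/τ = 0.342.
ΔT(t) = ΔT_eq (1 − e^(−t/τ)) = 24.1 × (1 − e^−0.342) = 6.99 K.

6.99 K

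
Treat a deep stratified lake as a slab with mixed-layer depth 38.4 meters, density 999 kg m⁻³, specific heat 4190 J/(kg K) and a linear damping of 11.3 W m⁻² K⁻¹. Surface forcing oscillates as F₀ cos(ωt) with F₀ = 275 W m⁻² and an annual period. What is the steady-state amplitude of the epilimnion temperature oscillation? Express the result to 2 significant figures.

Areal heat capacity C = ρ c_p D = 999 × 4190 × 38.4 = 1.61×10^8 J/(m²·K).
Angular frequency ω = 2π / T = 2π / 3.15×10^7 s = 1.99×10^-7 s⁻¹.
√((Cω)² + λ²) = √((32.0)² + 11.3²) = 34.0 W/(m²·K).
Amplitude A = F₀ / √((Cω)²+λ²) = 275 / 34.0 = 8.10 K.

8.1 K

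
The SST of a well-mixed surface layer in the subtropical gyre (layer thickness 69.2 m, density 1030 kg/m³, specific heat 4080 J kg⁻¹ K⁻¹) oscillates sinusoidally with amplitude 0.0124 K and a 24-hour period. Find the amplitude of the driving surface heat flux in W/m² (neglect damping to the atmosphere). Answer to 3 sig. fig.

Areal heat capacity C = ρ c_p D = 1030 × 4080 × 69.2 = 2.91×10^8 J/(m²·K).
ω = 2π / 86400 s = 7.27×10^-5 s⁻¹.
Cω = 2.91×10^8 × 7.27×10^-5 = 21100 W/(m²·K).
F₀ = A × Cω = 0.0124 × 21100 = 262 W/m².

262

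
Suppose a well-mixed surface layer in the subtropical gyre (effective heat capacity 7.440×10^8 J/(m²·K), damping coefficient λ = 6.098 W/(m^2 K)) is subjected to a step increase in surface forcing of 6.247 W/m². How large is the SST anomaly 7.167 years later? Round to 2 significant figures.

Areal heat capacity C = 7.440×10^8 J/(m²·K) (given).
τ = C / λ = 7.44×10^8 / 6.098 = 1.22×10^8 s.
Equilibrium anomaly ΔT_eq = F / λ = 6.247 / 6.098 = 1.02 K.
t = 7.167 years = 2.26×10^8 s, so t/τ = 1.85.
ΔT(t) = ΔT_eq (1 − e^(−t/τ)) = 1.02 × (1 − e^−1.85) = 0.864 K.

0.86 K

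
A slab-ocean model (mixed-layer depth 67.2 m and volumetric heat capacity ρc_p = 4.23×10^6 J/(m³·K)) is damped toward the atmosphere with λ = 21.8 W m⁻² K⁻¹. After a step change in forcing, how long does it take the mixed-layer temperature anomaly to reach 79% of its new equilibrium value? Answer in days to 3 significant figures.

236 days

Areal heat capacity C = ρc_p × D = 4.23×10^6 × 67.2 = 2.84×10^8 J m⁻² K⁻¹.
τ = C / λ = 2.84×10^8 / 21.8 = 1.30×10^7 s.
Fraction reached: 1 − e^(−t/τ) = 0.79 ⇒ t = −τ ln(1 − 0.79) = τ × 1.56.
t = 2.03×10^7 s = 236 days.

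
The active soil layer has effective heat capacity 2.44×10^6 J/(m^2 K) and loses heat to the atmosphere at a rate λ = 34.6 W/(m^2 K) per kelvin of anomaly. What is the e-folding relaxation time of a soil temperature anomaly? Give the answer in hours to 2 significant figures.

20 hours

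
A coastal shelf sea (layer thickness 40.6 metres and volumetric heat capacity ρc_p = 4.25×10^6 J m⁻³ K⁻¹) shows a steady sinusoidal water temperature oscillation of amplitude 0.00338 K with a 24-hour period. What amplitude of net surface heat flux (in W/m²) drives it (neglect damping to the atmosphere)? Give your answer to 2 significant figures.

42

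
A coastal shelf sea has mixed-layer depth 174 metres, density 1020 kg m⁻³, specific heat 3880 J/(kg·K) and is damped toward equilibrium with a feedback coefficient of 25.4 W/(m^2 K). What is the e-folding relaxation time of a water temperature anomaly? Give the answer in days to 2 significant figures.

310 days

Areal heat capacity C = ρ c_p D = 1020 × 3880 × 174 = 6.89×10^8 J/(m^2 K).
Relaxation time τ = C / λ = 6.89×10^8 / 25.4 = 2.71×10^7 s.
In days: 2.71×10^7 s / (86400 s/day) = 314 days.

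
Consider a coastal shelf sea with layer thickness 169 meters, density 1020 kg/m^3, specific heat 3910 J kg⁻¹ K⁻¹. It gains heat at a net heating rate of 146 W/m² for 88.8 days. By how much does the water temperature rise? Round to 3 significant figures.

1.66 K

Areal heat capacity C = ρ c_p D = 1020 × 3910 × 169 = 6.74×10^8 J m⁻² K⁻¹.
Net heat input Q = F Δt = 146 × (88.8 days × 86400 s/day) = 1.12×10^9 J/m².
ΔT = Q / C = 1.12×10^9 / 6.74×10^8 = 1.66 K.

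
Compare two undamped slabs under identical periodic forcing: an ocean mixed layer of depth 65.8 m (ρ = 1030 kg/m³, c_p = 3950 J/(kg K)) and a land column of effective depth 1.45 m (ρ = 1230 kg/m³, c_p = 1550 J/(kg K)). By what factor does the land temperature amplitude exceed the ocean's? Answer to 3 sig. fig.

C_ocean = 1030 × 3950 × 65.8 = 2.68×10^8 J/(m²·K).
C_land = 1230 × 1550 × 1.45 = 2.76×10^6 J/(m²·K).
Undamped amplitude ∝ 1/C, so A_land/A_ocean = C_ocean/C_land = 96.8.

96.8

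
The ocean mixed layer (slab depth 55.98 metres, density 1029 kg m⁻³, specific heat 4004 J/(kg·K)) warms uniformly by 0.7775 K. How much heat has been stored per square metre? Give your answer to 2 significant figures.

1.8×10^8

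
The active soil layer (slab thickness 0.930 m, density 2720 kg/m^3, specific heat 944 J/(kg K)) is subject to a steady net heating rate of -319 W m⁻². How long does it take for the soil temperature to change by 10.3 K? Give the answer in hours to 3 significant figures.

Areal heat capacity C = ρ c_p D = 2720 × 944 × 0.930 = 2.39×10^6 J/(m^2 K).
Time required: Δt = C ΔT / F = 2.39×10^6 × -10.3 / -319 = 77100 s.
In hours: 77100 s / (3600 s/hour) = 21.4 hours.

21.4 hours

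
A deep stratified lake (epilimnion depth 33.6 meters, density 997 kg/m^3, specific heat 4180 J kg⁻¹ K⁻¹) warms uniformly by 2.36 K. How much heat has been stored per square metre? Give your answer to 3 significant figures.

3.30×10^8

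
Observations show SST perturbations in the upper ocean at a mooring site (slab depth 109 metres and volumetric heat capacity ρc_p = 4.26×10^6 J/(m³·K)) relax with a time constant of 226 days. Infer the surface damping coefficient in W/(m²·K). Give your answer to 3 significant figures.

Areal heat capacity C = ρc_p × D = 4.26×10^6 × 109 = 4.64×10^8 J/(m^2 K).
τ = 226 days = 1.95×10^7 s.
λ = C / τ = 4.64×10^8 / 1.95×10^7 = 23.8 W/(m²·K).

23.8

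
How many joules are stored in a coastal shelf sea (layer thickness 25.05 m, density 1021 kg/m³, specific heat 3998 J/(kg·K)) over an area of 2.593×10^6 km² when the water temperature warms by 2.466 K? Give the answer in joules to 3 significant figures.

6.54×10^20 J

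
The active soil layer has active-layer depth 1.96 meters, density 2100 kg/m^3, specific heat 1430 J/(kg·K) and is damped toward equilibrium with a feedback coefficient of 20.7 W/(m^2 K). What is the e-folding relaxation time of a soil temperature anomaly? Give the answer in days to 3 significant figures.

3.29 days

Areal heat capacity C = ρ c_p D = 2100 × 1430 × 1.96 = 5.89×10^6 J m⁻² K⁻¹.
Relaxation time τ = C / λ = 5.89×10^6 / 20.7 = 2.84×10^5 s.
In days: 2.84×10^5 s / (86400 s/day) = 3.29 days.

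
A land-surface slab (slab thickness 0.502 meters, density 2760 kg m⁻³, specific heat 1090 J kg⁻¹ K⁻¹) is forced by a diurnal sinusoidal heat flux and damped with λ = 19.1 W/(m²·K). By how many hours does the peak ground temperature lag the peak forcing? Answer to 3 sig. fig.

Areal heat capacity C = ρ c_p D = 2760 × 1090 × 0.502 = 1.51×10^6 J m⁻² K⁻¹.
ω = 2π / 86400 s = 7.27×10^-5 s⁻¹.
Phase lag φ = arctan(Cω/λ) = arctan(110/19.1) = 1.40 rad.
Time lag = φ / ω = 1.40 / 7.27×10^-5 = 19200 s = 5.34 hours.

5.34 hours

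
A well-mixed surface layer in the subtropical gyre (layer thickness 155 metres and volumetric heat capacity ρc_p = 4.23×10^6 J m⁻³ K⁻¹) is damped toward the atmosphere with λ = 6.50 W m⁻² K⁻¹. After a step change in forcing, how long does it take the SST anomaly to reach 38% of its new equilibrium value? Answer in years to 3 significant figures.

Areal heat capacity C = ρc_p × D = 4.23×10^6 × 155 = 6.56×10^8 J m⁻² K⁻¹.
τ = C / λ = 6.56×10^8 / 6.50 = 1.01×10^8 s.
Fraction reached: 1 − e^(−t/τ) = 0.38 ⇒ t = −τ ln(1 − 0.38) = τ × 0.478.
t = 4.82×10^7 s = 1.53 years.

1.53 years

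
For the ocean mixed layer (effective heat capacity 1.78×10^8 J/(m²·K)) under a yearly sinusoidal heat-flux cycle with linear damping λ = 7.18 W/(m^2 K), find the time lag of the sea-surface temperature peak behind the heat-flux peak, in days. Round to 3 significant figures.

79.6 days

Areal heat capacity C = 1.78×10^8 J/(m²·K) (given).
ω = 2π / 3.15×10^7 s = 1.99×10^-7 s⁻¹.
Phase lag φ = arctan(Cω/λ) = arctan(35.5/7.18) = 1.37 rad.
Time lag = φ / ω = 1.37 / 1.99×10^-7 = 6.88×10^6 s = 79.6 days.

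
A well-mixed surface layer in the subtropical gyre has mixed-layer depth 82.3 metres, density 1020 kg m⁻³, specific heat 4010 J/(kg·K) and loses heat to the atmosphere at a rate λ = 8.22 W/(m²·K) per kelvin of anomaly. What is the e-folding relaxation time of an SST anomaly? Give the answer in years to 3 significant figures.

Areal heat capacity C = ρ c_p D = 1020 × 4010 × 82.3 = 3.37×10^8 J m⁻² K⁻¹.
Relaxation time τ = C / λ = 3.37×10^8 / 8.22 = 4.10×10^7 s.
In years: 4.10×10^7 s / (3.156×10^7 s/year) = 1.30 years.

1.30 years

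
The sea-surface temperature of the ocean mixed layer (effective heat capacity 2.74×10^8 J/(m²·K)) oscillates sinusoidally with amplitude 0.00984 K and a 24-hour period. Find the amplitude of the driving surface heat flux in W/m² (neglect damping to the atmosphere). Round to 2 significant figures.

200

Areal heat capacity C = 2.74×10^8 J/(m²·K) (given).
ω = 2π / 86400 s = 7.27×10^-5 s⁻¹.
Cω = 2.74×10^8 × 7.27×10^-5 = 19900 W/(m²·K).
F₀ = A × Cω = 0.00984 × 19900 = 196 W/m².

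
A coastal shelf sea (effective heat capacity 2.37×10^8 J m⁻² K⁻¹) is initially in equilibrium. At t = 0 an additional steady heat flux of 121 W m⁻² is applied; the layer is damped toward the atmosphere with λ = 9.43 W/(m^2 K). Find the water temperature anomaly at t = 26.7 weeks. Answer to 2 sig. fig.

6.1 K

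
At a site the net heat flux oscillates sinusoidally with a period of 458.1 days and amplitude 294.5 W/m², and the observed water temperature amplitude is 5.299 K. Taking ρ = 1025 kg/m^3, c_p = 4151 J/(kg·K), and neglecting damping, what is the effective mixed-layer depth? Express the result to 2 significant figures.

ω = 2π / 3.96×10^7 s = 1.59×10^-7 s⁻¹.
Required C = F₀ / (A ω) = 294.5 / (5.299 × 1.59×10^-7) = 3.50×10^8 J/(m²·K).
D = C / (ρ c_p) = 3.50×10^8 / (1025 × 4151) = 82.3 m.

82 m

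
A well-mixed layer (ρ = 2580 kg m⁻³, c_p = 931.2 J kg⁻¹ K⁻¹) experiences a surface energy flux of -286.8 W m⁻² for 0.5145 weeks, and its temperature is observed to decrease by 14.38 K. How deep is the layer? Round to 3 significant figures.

2.58 m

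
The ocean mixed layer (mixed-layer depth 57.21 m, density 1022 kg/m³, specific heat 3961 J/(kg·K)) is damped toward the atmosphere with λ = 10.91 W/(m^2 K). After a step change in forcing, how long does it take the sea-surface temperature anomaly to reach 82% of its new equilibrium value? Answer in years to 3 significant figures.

Areal heat capacity C = ρ c_p D = 1022 × 3961 × 57.21 = 2.32×10^8 J/(m²·K).
τ = C / λ = 2.32×10^8 / 10.91 = 2.12×10^7 s.
Fraction reached: 1 − e^(−t/τ) = 0.82 ⇒ t = −τ ln(1 − 0.82) = τ × 1.71.
t = 3.64×10^7 s = 1.15 years.

1.15 years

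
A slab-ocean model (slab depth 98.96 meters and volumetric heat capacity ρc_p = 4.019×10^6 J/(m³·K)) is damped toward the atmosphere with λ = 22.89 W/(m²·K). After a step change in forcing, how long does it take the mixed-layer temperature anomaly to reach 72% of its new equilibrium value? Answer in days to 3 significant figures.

256 days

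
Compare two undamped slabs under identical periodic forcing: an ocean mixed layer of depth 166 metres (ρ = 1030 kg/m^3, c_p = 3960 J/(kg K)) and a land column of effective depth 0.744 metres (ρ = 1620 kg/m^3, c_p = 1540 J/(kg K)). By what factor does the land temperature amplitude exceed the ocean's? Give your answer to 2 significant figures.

C_ocean = 1030 × 3960 × 166 = 6.77×10^8 J/(m²·K).
C_land = 1620 × 1540 × 0.744 = 1.86×10^6 J/(m²·K).
Undamped amplitude ∝ 1/C, so A_land/A_ocean = C_ocean/C_land = 365.

360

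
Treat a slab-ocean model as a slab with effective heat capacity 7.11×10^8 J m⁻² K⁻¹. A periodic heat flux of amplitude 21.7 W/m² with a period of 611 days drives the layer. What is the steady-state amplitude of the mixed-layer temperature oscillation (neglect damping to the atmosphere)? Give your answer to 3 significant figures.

0.256 K

Areal heat capacity C = 7.11×10^8 J m⁻² K⁻¹ (given).
Angular frequency ω = 2π / T = 2π / 5.28×10^7 s = 1.19×10^-7 s⁻¹.
Cω = 7.11×10^8 × 1.19×10^-7 = 84.6 W/(m²·K).
Amplitude A = F₀ / (Cω) = 21.7 / 84.6 = 0.256 K.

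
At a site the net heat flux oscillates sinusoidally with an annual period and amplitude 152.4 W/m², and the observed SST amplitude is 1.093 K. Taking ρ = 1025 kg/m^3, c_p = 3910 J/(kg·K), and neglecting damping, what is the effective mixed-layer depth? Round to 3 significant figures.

ω = 2π / 3.15×10^7 s = 1.99×10^-7 s⁻¹.
Required C = F₀ / (A ω) = 152.4 / (1.093 × 1.99×10^-7) = 7.00×10^8 J/(m²·K).
D = C / (ρ c_p) = 7.00×10^8 / (1025 × 3910) = 175 m.

175 m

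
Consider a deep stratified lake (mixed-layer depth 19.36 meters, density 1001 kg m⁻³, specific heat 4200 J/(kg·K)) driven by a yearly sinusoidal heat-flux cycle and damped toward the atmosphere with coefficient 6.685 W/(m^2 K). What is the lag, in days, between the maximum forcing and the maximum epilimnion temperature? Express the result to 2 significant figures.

69 days

Areal heat capacity C = ρ c_p D = 1001 × 4200 × 19.36 = 8.14×10^7 J/(m^2 K).
ω = 2π / 3.15×10^7 s = 1.99×10^-7 s⁻¹.
Phase lag φ = arctan(Cω/λ) = arctan(16.2/6.685) = 1.18 rad.
Time lag = φ / ω = 1.18 / 1.99×10^-7 = 5.92×10^6 s = 68.5 days.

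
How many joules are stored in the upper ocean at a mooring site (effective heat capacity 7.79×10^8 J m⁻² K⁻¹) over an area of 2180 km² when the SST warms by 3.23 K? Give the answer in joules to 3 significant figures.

5.49×10^18 J

Areal heat capacity C = 7.79×10^8 J m⁻² K⁻¹ (given).
Heat per unit area: q = C ΔT = 7.79×10^8 × 3.23 = 2.52×10^9 J/m².
Total heat: Q = q × A = 2.52×10^9 × (2180 × 10⁶ m²) = 5.49×10^18 J.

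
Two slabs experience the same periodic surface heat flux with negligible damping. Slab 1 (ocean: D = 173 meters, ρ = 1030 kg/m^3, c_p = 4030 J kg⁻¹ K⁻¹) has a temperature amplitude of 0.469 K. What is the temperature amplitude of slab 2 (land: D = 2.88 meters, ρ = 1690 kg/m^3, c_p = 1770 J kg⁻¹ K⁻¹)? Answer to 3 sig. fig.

C_ocean = 7.18×10^8 J/(m²·K); C_land = 8.61×10^6 J/(m²·K).
A ∝ 1/C ⇒ A_land = A_ocean × C_ocean/C_land = 0.469 × 83.4 = 39.1 K.

39.1 K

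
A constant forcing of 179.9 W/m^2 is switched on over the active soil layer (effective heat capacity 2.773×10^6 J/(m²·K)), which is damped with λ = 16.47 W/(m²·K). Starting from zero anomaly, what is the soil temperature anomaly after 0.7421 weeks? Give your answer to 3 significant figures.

10.2 K

Areal heat capacity C = 2.773×10^6 J/(m²·K) (given).
τ = C / λ = 2.77×10^6 / 16.47 = 1.68×10^5 s.
Equilibrium anomaly ΔT_eq = F / λ = 179.9 / 16.47 = 10.9 K.
t = 0.7421 weeks = 4.49×10^5 s, so t/τ = 2.67.
ΔT(t) = ΔT_eq (1 − e^(−t/τ)) = 10.9 × (1 − e^−2.67) = 10.2 K.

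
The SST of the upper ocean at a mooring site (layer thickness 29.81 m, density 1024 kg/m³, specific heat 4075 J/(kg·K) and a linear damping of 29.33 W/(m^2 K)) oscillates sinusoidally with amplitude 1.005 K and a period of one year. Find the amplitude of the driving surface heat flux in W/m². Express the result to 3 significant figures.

38.6

Areal heat capacity C = ρ c_p D = 1024 × 4075 × 29.81 = 1.24×10^8 J/(m^2 K).
ω = 2π / 3.15×10^7 s = 1.99×10^-7 s⁻¹.
√((Cω)² + λ²) = √((24.8)² + 29.33²) = 38.4 W/(m²·K).
F₀ = A × √((Cω)²+λ²) = 1.005 × 38.4 = 38.6 W/m².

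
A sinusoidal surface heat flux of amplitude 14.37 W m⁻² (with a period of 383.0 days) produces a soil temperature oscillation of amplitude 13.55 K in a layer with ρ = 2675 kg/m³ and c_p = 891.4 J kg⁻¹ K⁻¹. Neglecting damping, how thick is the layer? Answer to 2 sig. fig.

2.3 m

ω = 2π / 3.31×10^7 s = 1.90×10^-7 s⁻¹.
Required C = F₀ / (A ω) = 14.37 / (13.55 × 1.90×10^-7) = 5.59×10^6 J/(m²·K).
D = C / (ρ c_p) = 5.59×10^6 / (2675 × 891.4) = 2.34 m.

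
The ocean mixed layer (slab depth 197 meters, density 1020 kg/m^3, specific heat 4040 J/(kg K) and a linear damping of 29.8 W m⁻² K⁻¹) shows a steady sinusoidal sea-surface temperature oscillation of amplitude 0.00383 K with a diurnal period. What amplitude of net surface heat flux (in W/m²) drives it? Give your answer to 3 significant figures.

226

Areal heat capacity C = ρ c_p D = 1020 × 4040 × 197 = 8.12×10^8 J m⁻² K⁻¹.
ω = 2π / 86400 s = 7.27×10^-5 s⁻¹.
√((Cω)² + λ²) = √((59000)² + 29.8²) = 59000 W/(m²·K).
F₀ = A × √((Cω)²+λ²) = 0.00383 × 59000 = 226 W/m².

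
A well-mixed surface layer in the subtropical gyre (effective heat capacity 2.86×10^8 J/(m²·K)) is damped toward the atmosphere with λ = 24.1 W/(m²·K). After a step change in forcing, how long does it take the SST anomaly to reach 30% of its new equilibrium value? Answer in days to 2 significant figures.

49 days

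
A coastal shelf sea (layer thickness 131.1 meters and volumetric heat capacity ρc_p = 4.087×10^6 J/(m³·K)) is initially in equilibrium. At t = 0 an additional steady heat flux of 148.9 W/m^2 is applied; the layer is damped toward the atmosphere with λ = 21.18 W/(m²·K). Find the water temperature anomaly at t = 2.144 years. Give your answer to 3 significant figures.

6.55 K

Areal heat capacity C = ρc_p × D = 4.087×10^6 × 131.1 = 5.36×10^8 J/(m²·K).
τ = C / λ = 5.36×10^8 / 21.18 = 2.53×10^7 s.
Equilibrium anomaly ΔT_eq = F / λ = 148.9 / 21.18 = 7.03 K.
t = 2.144 years = 6.77×10^7 s, so t/τ = 2.67.
ΔT(t) = ΔT_eq (1 − e^(−t/τ)) = 7.03 × (1 − e^−2.67) = 6.55 K.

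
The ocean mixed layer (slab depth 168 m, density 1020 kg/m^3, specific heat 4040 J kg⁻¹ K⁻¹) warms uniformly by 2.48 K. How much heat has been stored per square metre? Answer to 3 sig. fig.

Areal heat capacity C = ρ c_p D = 1020 × 4040 × 168 = 6.92×10^8 J/(m²·K).
ΔQ = C ΔT = 6.92×10^8 × 2.48 = 1.72×10^9 J/m².

1.72×10^9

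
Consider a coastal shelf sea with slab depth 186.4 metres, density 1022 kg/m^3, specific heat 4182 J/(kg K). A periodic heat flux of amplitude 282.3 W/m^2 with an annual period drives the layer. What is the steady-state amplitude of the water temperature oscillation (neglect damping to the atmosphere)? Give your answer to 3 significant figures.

Areal heat capacity C = ρ c_p D = 1022 × 4182 × 186.4 = 7.97×10^8 J/(m^2 K).
Angular frequency ω = 2π / T = 2π / 3.15×10^7 s = 1.99×10^-7 s⁻¹.
Cω = 7.97×10^8 × 1.99×10^-7 = 159 W/(m²·K).
Amplitude A = F₀ / (Cω) = 282.3 / 159 = 1.78 K.

1.78 K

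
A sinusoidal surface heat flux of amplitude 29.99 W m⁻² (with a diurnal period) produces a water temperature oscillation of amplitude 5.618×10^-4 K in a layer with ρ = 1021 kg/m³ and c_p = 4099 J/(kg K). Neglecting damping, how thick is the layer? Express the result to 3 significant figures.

ω = 2π / 86400 s = 7.27×10^-5 s⁻¹.
Required C = F₀ / (A ω) = 29.99 / (5.618×10^-4 × 7.27×10^-5) = 7.34×10^8 J/(m²·K).
D = C / (ρ c_p) = 7.34×10^8 / (1021 × 4099) = 175 m.

175 m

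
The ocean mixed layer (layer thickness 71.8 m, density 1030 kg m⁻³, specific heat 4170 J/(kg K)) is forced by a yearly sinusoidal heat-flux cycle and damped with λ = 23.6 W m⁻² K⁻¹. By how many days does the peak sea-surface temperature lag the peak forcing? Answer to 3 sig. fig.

69.9 days

Areal heat capacity C = ρ c_p D = 1030 × 4170 × 71.8 = 3.08×10^8 J/(m²·K).
ω = 2π / 3.15×10^7 s = 1.99×10^-7 s⁻¹.
Phase lag φ = arctan(Cω/λ) = arctan(61.4/23.6) = 1.20 rad.
Time lag = φ / ω = 1.20 / 1.99×10^-7 = 6.04×10^6 s = 69.9 days.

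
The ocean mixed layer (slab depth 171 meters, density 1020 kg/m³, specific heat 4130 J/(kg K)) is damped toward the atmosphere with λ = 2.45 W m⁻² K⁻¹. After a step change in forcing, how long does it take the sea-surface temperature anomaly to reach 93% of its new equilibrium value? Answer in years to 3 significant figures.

Areal heat capacity C = ρ c_p D = 1020 × 4130 × 171 = 7.20×10^8 J m⁻² K⁻¹.
τ = C / λ = 7.20×10^8 / 2.45 = 2.94×10^8 s.
Fraction reached: 1 − e^(−t/τ) = 0.93 ⇒ t = −τ ln(1 − 0.93) = τ × 2.66.
t = 7.82×10^8 s = 24.8 years.

24.8 years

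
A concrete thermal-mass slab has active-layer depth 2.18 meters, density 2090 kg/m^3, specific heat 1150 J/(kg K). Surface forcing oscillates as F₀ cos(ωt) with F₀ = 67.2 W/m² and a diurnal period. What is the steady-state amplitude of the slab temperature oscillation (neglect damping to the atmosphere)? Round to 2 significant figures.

Areal heat capacity C = ρ c_p D = 2090 × 1150 × 2.18 = 5.24×10^6 J/(m^2 K).
Angular frequency ω = 2π / T = 2π / 86400 s = 7.27×10^-5 s⁻¹.
Cω = 5.24×10^6 × 7.27×10^-5 = 381 W/(m²·K).
Amplitude A = F₀ / (Cω) = 67.2 / 381 = 0.176 K.

0.18 K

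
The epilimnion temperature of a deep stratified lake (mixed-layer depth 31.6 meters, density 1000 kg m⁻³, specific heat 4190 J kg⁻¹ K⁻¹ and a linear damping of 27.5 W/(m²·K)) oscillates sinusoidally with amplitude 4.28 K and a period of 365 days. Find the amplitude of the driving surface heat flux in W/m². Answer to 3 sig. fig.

Areal heat capacity C = ρ c_p D = 1000 × 4190 × 31.6 = 1.32×10^8 J m⁻² K⁻¹.
ω = 2π / 3.15×10^7 s = 1.99×10^-7 s⁻¹.
√((Cω)² + λ²) = √((26.4)² + 27.5²) = 38.1 W/(m²·K).
F₀ = A × √((Cω)²+λ²) = 4.28 × 38.1 = 163 W/m².

163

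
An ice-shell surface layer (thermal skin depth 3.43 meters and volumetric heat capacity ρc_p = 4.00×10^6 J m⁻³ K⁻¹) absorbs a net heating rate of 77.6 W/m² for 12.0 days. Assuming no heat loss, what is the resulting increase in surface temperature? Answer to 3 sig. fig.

5.86 K

Areal heat capacity C = ρc_p × D = 4.00×10^6 × 3.43 = 1.37×10^7 J/(m²·K).
Net heat input Q = F Δt = 77.6 × (12.0 days × 86400 s/day) = 8.05×10^7 J/m².
ΔT = Q / C = 8.05×10^7 / 1.37×10^7 = 5.86 K.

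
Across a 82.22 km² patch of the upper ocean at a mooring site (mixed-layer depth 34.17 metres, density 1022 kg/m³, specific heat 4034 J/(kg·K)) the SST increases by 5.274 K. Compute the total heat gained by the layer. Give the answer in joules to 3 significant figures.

6.11×10^16 J

Areal heat capacity C = ρ c_p D = 1022 × 4034 × 34.17 = 1.41×10^8 J/(m^2 K).
Heat per unit area: q = C ΔT = 1.41×10^8 × 5.274 = 7.43×10^8 J/m².
Total heat: Q = q × A = 7.43×10^8 × (82.22 × 10⁶ m²) = 6.11×10^16 J.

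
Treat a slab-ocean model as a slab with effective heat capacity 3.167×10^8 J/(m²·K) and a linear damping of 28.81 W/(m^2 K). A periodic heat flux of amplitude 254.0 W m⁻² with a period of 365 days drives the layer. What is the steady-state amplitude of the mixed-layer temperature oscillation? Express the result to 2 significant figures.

3.7 K

Areal heat capacity C = 3.167×10^8 J/(m²·K) (given).
Angular frequency ω = 2π / T = 2π / 3.15×10^7 s = 1.99×10^-7 s⁻¹.
√((Cω)² + λ²) = √((63.1)² + 28.81²) = 69.4 W/(m²·K).
Amplitude A = F₀ / √((Cω)²+λ²) = 254.0 / 69.4 = 3.66 K.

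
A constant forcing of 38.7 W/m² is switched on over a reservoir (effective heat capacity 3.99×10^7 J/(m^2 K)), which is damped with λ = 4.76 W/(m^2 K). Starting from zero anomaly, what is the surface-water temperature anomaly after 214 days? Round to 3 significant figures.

7.23 K

Areal heat capacity C = 3.99×10^7 J/(m^2 K) (given).
τ = C / λ = 3.99×10^7 / 4.76 = 8.38×10^6 s.
Equilibrium anomaly ΔT_eq = F / λ = 38.7 / 4.76 = 8.13 K.
t = 214 days = 1.85×10^7 s, so t/τ = 2.21.
ΔT(t) = ΔT_eq (1 − e^(−t/τ)) = 8.13 × (1 − e^−2.21) = 7.23 K.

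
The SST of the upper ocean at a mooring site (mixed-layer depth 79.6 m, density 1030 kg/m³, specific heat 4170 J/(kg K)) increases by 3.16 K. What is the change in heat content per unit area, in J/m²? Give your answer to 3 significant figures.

1.08×10^9

Areal heat capacity C = ρ c_p D = 1030 × 4170 × 79.6 = 3.42×10^8 J/(m²·K).
ΔQ = C ΔT = 3.42×10^8 × 3.16 = 1.08×10^9 J/m².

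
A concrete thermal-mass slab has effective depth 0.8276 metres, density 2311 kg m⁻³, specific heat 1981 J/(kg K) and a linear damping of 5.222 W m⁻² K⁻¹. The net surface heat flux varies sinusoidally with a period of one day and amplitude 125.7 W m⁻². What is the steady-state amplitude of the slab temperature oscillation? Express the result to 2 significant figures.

0.46 K

Areal heat capacity C = ρ c_p D = 2311 × 1981 × 0.8276 = 3.79×10^6 J/(m²·K).
Angular frequency ω = 2π / T = 2π / 86400 s = 7.27×10^-5 s⁻¹.
√((Cω)² + λ²) = √((276)² + 5.222²) = 276 W/(m²·K).
Amplitude A = F₀ / √((Cω)²+λ²) = 125.7 / 276 = 0.456 K.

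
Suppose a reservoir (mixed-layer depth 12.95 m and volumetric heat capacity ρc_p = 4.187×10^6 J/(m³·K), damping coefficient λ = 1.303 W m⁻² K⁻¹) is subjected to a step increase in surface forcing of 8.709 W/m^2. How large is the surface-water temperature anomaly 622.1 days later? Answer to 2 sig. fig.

Areal heat capacity C = ρc_p × D = 4.187×10^6 × 12.95 = 5.42×10^7 J m⁻² K⁻¹.
τ = C / λ = 5.42×10^7 / 1.303 = 4.16×10^7 s.
Equilibrium anomaly ΔT_eq = F / λ = 8.709 / 1.303 = 6.68 K.
t = 622.1 days = 5.37×10^7 s, so t/τ = 1.29.
ΔT(t) = ΔT_eq (1 − e^(−t/τ)) = 6.68 × (1 − e^−1.29) = 4.85 K.

4.8 K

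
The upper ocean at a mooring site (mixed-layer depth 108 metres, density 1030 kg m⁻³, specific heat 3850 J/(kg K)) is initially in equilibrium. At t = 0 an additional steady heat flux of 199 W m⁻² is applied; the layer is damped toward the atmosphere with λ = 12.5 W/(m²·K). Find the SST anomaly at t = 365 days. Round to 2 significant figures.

Areal heat capacity C = ρ c_p D = 1030 × 3850 × 108 = 4.28×10^8 J/(m^2 K).
τ = C / λ = 4.28×10^8 / 12.5 = 3.43×10^7 s.
Equilibrium anomaly ΔT_eq = F / λ = 199 / 12.5 = 15.9 K.
t = 365 days = 3.15×10^7 s, so t/τ = 0.920.
ΔT(t) = ΔT_eq (1 − e^(−t/τ)) = 15.9 × (1 − e^−0.920) = 9.58 K.

9.6 K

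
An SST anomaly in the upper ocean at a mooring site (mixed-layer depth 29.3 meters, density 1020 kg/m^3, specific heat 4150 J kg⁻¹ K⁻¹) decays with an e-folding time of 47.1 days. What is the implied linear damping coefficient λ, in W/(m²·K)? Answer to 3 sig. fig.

Areal heat capacity C = ρ c_p D = 1020 × 4150 × 29.3 = 1.24×10^8 J/(m²·K).
τ = 47.1 days = 4.07×10^6 s.
λ = C / τ = 1.24×10^8 / 4.07×10^6 = 30.5 W/(m²·K).

30.5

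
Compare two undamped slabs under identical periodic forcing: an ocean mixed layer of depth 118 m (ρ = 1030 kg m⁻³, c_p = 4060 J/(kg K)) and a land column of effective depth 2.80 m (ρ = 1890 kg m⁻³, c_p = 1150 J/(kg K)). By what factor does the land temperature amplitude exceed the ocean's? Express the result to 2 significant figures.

81

C_ocean = 1030 × 4060 × 118 = 4.93×10^8 J/(m²·K).
C_land = 1890 × 1150 × 2.80 = 6.09×10^6 J/(m²·K).
Undamped amplitude ∝ 1/C, so A_land/A_ocean = C_ocean/C_land = 81.1.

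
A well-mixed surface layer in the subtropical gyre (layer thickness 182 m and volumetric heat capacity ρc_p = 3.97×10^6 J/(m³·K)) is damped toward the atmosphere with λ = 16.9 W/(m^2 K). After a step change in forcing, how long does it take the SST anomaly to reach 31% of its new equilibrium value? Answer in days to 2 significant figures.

Areal heat capacity C = ρc_p × D = 3.97×10^6 × 182 = 7.23×10^8 J/(m²·K).
τ = C / λ = 7.23×10^8 / 16.9 = 4.28×10^7 s.
Fraction reached: 1 − e^(−t/τ) = 0.31 ⇒ t = −τ ln(1 − 0.31) = τ × 0.371.
t = 1.59×10^7 s = 184 days.

180 days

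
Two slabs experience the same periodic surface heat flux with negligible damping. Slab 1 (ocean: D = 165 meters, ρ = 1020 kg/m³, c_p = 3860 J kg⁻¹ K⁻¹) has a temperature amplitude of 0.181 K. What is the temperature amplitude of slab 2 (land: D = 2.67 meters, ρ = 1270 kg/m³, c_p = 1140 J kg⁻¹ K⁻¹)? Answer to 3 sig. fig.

C_ocean = 6.50×10^8 J/(m²·K); C_land = 3.87×10^6 J/(m²·K).
A ∝ 1/C ⇒ A_land = A_ocean × C_ocean/C_land = 0.181 × 168 = 30.4 K.

30.4 K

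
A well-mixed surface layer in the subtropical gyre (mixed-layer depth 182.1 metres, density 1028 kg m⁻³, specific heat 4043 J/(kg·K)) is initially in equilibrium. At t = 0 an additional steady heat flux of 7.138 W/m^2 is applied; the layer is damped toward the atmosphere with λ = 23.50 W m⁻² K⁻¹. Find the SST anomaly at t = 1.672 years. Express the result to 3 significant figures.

0.245 K

Areal heat capacity C = ρ c_p D = 1028 × 4043 × 182.1 = 7.57×10^8 J/(m^2 K).
τ = C / λ = 7.57×10^8 / 23.50 = 3.22×10^7 s.
Equilibrium anomaly ΔT_eq = F / λ = 7.138 / 23.50 = 0.304 K.
t = 1.672 years = 5.28×10^7 s, so t/τ = 1.64.
ΔT(t) = ΔT_eq (1 − e^(−t/τ)) = 0.304 × (1 − e^−1.64) = 0.245 K.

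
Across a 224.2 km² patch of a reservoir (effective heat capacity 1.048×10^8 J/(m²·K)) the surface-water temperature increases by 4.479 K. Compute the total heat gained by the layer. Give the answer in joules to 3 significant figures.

Areal heat capacity C = 1.048×10^8 J/(m²·K) (given).
Heat per unit area: q = C ΔT = 1.05×10^8 × 4.479 = 4.69×10^8 J/m².
Total heat: Q = q × A = 4.69×10^8 × (224.2 × 10⁶ m²) = 1.05×10^17 J.

1.05×10^17 J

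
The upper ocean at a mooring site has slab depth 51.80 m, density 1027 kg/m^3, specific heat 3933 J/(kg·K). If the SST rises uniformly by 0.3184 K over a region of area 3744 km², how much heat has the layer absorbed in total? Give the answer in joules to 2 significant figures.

Areal heat capacity C = ρ c_p D = 1027 × 3933 × 51.80 = 2.09×10^8 J/(m^2 K).
Heat per unit area: q = C ΔT = 2.09×10^8 × 0.3184 = 6.66×10^7 J/m².
Total heat: Q = q × A = 6.66×10^7 × (3744 × 10⁶ m²) = 2.49×10^17 J.

2.5×10^17 J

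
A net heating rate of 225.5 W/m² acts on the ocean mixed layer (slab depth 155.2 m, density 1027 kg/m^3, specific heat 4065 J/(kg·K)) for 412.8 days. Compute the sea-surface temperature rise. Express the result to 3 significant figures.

Areal heat capacity C = ρ c_p D = 1027 × 4065 × 155.2 = 6.48×10^8 J/(m^2 K).
Net heat input Q = F Δt = 225.5 × (412.8 days × 86400 s/day) = 8.04×10^9 J/m².
ΔT = Q / C = 8.04×10^9 / 6.48×10^8 = 12.4 K.

12.4 K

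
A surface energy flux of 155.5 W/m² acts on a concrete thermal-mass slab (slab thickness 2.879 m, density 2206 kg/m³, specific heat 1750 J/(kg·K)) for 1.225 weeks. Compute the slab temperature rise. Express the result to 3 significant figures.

Areal heat capacity C = ρ c_p D = 2206 × 1750 × 2.879 = 1.11×10^7 J m⁻² K⁻¹.
Net heat input Q = F Δt = 155.5 × (1.225 weeks × 6.048×10^5 s/week) = 1.15×10^8 J/m².
ΔT = Q / C = 1.15×10^8 / 1.11×10^7 = 10.4 K.

10.4 K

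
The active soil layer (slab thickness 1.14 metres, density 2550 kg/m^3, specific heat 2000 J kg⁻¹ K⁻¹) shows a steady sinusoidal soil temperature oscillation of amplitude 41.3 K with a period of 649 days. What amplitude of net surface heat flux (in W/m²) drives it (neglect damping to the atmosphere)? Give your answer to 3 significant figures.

26.9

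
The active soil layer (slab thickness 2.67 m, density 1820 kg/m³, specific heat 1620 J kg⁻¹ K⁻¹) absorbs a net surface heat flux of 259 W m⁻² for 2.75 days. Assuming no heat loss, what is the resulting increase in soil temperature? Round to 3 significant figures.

7.82 K

Areal heat capacity C = ρ c_p D = 1820 × 1620 × 2.67 = 7.87×10^6 J m⁻² K⁻¹.
Net heat input Q = F Δt = 259 × (2.75 days × 86400 s/day) = 6.15×10^7 J/m².
ΔT = Q / C = 6.15×10^7 / 7.87×10^6 = 7.82 K.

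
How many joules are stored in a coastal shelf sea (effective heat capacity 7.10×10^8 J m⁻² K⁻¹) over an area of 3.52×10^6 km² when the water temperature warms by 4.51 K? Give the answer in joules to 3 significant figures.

Areal heat capacity C = 7.10×10^8 J m⁻² K⁻¹ (given).
Heat per unit area: q = C ΔT = 7.10×10^8 × 4.51 = 3.20×10^9 J/m².
Total heat: Q = q × A = 3.20×10^9 × (3.52×10^6 × 10⁶ m²) = 1.13×10^22 J.

1.13×10^22 J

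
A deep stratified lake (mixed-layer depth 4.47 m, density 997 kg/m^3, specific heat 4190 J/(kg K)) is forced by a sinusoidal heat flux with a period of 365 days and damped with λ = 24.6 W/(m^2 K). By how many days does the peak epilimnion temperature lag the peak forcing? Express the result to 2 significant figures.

8.7 days

Areal heat capacity C = ρ c_p D = 997 × 4190 × 4.47 = 1.87×10^7 J m⁻² K⁻¹.
ω = 2π / 3.15×10^7 s = 1.99×10^-7 s⁻¹.
Phase lag φ = arctan(Cω/λ) = arctan(3.72/24.6) = 0.150 rad.
Time lag = φ / ω = 0.150 / 1.99×10^-7 = 7.53×10^5 s = 8.72 days.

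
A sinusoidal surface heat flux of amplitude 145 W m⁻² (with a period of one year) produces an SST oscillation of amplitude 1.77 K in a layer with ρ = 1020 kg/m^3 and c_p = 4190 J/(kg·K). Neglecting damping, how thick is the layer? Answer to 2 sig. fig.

ω = 2π / 3.15×10^7 s = 1.99×10^-7 s⁻¹.
Required C = F₀ / (A ω) = 145 / (1.77 × 1.99×10^-7) = 4.11×10^8 J/(m²·K).
D = C / (ρ c_p) = 4.11×10^8 / (1020 × 4190) = 96.2 m.

96 m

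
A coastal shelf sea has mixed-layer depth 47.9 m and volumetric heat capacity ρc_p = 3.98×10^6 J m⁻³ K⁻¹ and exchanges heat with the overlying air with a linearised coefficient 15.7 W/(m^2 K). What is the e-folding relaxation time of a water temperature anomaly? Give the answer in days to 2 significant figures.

140 days

Areal heat capacity C = ρc_p × D = 3.98×10^6 × 47.9 = 1.91×10^8 J/(m²·K).
Relaxation time τ = C / λ = 1.91×10^8 / 15.7 = 1.21×10^7 s.
In days: 1.21×10^7 s / (86400 s/day) = 141 days.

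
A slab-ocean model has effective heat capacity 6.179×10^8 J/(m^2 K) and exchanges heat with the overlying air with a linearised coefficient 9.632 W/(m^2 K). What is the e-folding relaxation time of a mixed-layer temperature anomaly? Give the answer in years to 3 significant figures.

Areal heat capacity C = 6.179×10^8 J/(m^2 K) (given).
Relaxation time τ = C / λ = 6.18×10^8 / 9.632 = 6.42×10^7 s.
In years: 6.42×10^7 s / (3.156×10^7 s/year) = 2.03 years.

2.03 years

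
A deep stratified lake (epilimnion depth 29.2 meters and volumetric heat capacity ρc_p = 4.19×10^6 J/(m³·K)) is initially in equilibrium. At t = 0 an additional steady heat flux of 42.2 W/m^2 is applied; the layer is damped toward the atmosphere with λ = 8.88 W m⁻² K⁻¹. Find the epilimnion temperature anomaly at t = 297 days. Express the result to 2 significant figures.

4.0 K

Areal heat capacity C = ρc_p × D = 4.19×10^6 × 29.2 = 1.22×10^8 J/(m²·K).
τ = C / λ = 1.22×10^8 / 8.88 = 1.38×10^7 s.
Equilibrium anomaly ΔT_eq = F / λ = 42.2 / 8.88 = 4.75 K.
t = 297 days = 2.57×10^7 s, so t/τ = 1.86.
ΔT(t) = ΔT_eq (1 − e^(−t/τ)) = 4.75 × (1 − e^−1.86) = 4.01 K.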